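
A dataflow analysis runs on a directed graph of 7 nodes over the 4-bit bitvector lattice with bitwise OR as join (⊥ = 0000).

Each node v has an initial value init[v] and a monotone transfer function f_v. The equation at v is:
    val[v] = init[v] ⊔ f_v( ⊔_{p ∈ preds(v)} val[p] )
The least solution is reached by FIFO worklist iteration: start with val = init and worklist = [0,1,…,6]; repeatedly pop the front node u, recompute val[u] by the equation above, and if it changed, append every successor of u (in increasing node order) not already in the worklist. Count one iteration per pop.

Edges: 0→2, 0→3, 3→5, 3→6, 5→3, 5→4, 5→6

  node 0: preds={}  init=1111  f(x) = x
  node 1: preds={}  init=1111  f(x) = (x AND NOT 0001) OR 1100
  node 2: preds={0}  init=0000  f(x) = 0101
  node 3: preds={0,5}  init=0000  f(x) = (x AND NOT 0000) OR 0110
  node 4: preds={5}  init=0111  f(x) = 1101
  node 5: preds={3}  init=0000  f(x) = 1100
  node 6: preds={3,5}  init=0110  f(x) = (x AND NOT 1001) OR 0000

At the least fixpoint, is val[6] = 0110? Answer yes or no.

yes

Trace (9 dequeues):
  [1] u=0 | in 0000 | out 1111 | ==
  [2] u=1 | in 0000 | out 1111 | ==
  [3] u=2 | in 1111 | out 0101 | prev 0000 | push {}
  [4] u=3 | in 1111 | out 1111 | prev 0000 | push {}
  [5] u=4 | in 0000 | out 1111 | prev 0111 | push {}
  [6] u=5 | in 1111 | out 1100 | prev 0000 | push {3,4}
  [7] u=6 | in 1111 | out 0110 | ==
  [8] u=3 | in 1111 | out 1111 | ==
  [9] u=4 | in 1100 | out 1111 | ==

Converged values:
  [0] 1111
  [1] 1111
  [2] 0101
  [3] 1111
  [4] 1111
  [5] 1100
  [6] 0110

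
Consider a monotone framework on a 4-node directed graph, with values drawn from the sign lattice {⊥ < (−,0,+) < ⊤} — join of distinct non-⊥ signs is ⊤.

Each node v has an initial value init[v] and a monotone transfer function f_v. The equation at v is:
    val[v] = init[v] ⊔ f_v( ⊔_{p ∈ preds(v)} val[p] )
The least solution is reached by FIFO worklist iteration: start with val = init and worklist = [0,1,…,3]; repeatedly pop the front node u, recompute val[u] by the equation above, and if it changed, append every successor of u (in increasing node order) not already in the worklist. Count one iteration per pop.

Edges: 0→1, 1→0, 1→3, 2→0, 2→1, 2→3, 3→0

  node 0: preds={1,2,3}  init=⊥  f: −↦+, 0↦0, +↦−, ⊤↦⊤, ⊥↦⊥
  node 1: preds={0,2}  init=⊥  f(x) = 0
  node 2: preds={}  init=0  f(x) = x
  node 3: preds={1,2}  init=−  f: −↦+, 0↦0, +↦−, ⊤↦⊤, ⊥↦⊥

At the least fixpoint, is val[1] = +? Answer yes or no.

no

Trace (5 dequeues):
  [1] u=0 | in ⊤ | out ⊤ | prev ⊥ | push {}
  [2] u=1 | in ⊤ | out 0 | prev ⊥ | push {0}
  [3] u=2 | in ⊥ | out 0 | ==
  [4] u=3 | in 0 | out ⊤ | prev − | push {}
  [5] u=0 | in ⊤ | out ⊤ | ==

Converged values:
  [0] ⊤
  [1] 0
  [2] 0
  [3] ⊤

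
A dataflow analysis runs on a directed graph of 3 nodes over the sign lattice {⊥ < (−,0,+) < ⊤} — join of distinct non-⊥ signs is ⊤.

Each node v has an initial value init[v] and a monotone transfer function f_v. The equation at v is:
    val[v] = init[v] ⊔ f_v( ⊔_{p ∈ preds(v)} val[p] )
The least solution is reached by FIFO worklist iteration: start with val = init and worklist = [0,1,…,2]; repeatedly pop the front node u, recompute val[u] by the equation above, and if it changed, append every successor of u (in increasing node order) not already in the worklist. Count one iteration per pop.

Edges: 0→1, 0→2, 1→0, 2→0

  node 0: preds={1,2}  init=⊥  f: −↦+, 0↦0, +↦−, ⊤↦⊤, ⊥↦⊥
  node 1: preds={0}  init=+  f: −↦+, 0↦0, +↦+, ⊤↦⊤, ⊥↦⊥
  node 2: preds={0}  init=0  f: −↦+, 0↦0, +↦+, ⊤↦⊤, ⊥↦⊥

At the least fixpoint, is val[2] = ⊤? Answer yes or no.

Iteration log — 4 steps:
  step 1. node 0  ⊔preds=⊤  new=⊤  old=⊥  +wl: 
  step 2. node 1  ⊔preds=⊤  new=⊤  old=+  +wl: 0
  step 3. node 2  ⊔preds=⊤  new=⊤  old=0  +wl: 
  step 4. node 0  ⊔preds=⊤  new=⊤  stable

Least fixpoint reached:
  node 0: ⊤
  node 1: ⊤
  node 2: ⊤

yes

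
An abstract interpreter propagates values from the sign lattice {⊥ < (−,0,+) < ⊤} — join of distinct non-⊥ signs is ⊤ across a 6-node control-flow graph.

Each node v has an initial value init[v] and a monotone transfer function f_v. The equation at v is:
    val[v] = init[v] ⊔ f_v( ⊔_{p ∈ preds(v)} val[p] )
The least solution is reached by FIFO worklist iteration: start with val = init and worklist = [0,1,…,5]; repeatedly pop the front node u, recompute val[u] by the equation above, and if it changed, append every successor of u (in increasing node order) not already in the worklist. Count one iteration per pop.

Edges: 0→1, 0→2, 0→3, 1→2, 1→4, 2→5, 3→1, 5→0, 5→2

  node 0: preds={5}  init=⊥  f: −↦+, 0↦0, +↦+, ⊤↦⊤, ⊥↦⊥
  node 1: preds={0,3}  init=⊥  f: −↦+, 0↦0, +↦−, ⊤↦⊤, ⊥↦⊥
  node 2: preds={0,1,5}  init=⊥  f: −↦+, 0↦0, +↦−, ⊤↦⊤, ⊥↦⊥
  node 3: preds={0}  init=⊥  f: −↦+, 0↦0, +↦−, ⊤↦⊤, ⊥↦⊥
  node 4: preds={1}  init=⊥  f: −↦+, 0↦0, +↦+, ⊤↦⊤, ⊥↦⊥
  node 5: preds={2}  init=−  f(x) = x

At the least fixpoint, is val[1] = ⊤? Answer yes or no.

yes

Iteration log — 13 steps:
  step 1. node 0  ⊔preds=−  new=+  old=⊥  +wl: 
  step 2. node 1  ⊔preds=+  new=−  old=⊥  +wl: 
  step 3. node 2  ⊔preds=⊤  new=⊤  old=⊥  +wl: 
  step 4. node 3  ⊔preds=+  new=−  old=⊥  +wl: 1
  step 5. node 4  ⊔preds=−  new=+  old=⊥  +wl: 
  step 6. node 5  ⊔preds=⊤  new=⊤  old=−  +wl: 0,2
  step 7. node 1  ⊔preds=⊤  new=⊤  old=−  +wl: 4
  step 8. node 0  ⊔preds=⊤  new=⊤  old=+  +wl: 1,3
  step 9. node 2  ⊔preds=⊤  new=⊤  stable
  step 10. node 4  ⊔preds=⊤  new=⊤  old=+  +wl: 
  step 11. node 1  ⊔preds=⊤  new=⊤  stable
  step 12. node 3  ⊔preds=⊤  new=⊤  old=−  +wl: 1
  step 13. node 1  ⊔preds=⊤  new=⊤  stable

Least fixpoint reached:
  node 0: ⊤
  node 1: ⊤
  node 2: ⊤
  node 3: ⊤
  node 4: ⊤
  node 5: ⊤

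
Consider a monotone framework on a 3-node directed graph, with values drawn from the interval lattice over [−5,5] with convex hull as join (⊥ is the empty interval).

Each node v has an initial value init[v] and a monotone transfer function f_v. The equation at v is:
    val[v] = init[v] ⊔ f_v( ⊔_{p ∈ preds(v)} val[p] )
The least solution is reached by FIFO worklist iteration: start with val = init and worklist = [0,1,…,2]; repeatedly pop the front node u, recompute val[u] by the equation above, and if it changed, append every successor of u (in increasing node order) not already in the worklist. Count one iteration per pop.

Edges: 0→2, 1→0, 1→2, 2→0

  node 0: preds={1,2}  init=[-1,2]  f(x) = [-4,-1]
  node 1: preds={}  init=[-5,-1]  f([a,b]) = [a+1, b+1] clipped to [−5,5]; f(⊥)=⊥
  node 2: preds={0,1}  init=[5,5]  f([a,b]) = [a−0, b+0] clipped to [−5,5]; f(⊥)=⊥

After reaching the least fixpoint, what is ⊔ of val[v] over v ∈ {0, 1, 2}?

[-5,5]

Worklist (4 pops):
  #1 pop 0: in=[-5,5] → [-4,2] (was [-1,2]); enqueue []
  #2 pop 1: in=⊥ → [-5,-1] (no change)
  #3 pop 2: in=[-5,2] → [-5,5] (was [5,5]); enqueue [0]
  #4 pop 0: in=[-5,5] → [-4,2] (no change)

Fixpoint:
  val[0] = [-4,2]
  val[1] = [-5,-1]
  val[2] = [-5,5]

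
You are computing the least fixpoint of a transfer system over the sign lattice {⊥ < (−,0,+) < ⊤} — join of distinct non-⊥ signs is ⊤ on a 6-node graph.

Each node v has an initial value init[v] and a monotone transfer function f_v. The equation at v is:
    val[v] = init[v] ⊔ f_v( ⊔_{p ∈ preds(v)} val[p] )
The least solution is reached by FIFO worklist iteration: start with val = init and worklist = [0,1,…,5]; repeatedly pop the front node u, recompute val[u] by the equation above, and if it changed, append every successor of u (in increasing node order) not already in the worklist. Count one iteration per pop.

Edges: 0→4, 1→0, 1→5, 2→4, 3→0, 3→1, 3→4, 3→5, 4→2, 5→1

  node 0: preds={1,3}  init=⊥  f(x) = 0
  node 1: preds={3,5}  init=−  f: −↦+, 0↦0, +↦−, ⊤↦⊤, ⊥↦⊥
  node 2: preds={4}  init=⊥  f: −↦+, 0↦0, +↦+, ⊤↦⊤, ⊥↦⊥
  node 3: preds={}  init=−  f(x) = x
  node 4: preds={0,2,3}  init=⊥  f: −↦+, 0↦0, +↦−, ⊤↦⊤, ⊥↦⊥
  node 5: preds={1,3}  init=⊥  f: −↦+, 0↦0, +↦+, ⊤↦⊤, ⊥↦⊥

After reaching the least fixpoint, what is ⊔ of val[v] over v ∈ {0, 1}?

Trace (10 dequeues):
  [1] u=0 | in − | out 0 | prev ⊥ | push {}
  [2] u=1 | in − | out ⊤ | prev − | push {0}
  [3] u=2 | in ⊥ | out ⊥ | ==
  [4] u=3 | in ⊥ | out − | ==
  [5] u=4 | in ⊤ | out ⊤ | prev ⊥ | push {2}
  [6] u=5 | in ⊤ | out ⊤ | prev ⊥ | push {1}
  [7] u=0 | in ⊤ | out 0 | ==
  [8] u=2 | in ⊤ | out ⊤ | prev ⊥ | push {4}
  [9] u=1 | in ⊤ | out ⊤ | ==
  [10] u=4 | in ⊤ | out ⊤ | ==

Converged values:
  [0] 0
  [1] ⊤
  [2] ⊤
  [3] −
  [4] ⊤
  [5] ⊤

⊤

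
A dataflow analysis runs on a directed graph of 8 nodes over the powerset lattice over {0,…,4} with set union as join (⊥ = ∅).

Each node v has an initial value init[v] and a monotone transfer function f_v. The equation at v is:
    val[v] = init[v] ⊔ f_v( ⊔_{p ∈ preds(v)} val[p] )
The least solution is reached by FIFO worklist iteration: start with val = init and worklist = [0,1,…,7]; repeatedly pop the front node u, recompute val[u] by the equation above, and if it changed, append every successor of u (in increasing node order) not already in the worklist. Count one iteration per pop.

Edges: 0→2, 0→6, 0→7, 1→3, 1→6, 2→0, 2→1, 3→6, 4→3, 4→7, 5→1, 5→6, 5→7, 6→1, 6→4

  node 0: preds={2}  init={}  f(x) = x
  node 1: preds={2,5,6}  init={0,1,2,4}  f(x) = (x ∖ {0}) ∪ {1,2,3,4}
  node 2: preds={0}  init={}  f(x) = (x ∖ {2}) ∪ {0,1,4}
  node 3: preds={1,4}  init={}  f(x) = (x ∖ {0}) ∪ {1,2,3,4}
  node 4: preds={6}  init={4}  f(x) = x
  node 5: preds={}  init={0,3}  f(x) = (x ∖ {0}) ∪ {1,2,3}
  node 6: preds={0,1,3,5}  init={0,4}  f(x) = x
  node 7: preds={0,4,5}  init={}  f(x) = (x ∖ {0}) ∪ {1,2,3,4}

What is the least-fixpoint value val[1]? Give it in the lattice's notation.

{0,1,2,3,4}

Trace (16 dequeues):
  [1] u=0 | in {} | out {} | ==
  [2] u=1 | in {0,3,4} | out {0,1,2,3,4} | prev {0,1,2,4} | push {}
  [3] u=2 | in {} | out {0,1,4} | prev {} | push {0,1}
  [4] u=3 | in {0,1,2,3,4} | out {1,2,3,4} | prev {} | push {}
  [5] u=4 | in {0,4} | out {0,4} | prev {4} | push {3}
  [6] u=5 | in {} | out {0,1,2,3} | prev {0,3} | push {}
  [7] u=6 | in {0,1,2,3,4} | out {0,1,2,3,4} | prev {0,4} | push {4}
  [8] u=7 | in {0,1,2,3,4} | out {1,2,3,4} | prev {} | push {}
  [9] u=0 | in {0,1,4} | out {0,1,4} | prev {} | push {2,6,7}
  [10] u=1 | in {0,1,2,3,4} | out {0,1,2,3,4} | ==
  [11] u=3 | in {0,1,2,3,4} | out {1,2,3,4} | ==
  [12] u=4 | in {0,1,2,3,4} | out {0,1,2,3,4} | prev {0,4} | push {3}
  [13] u=2 | in {0,1,4} | out {0,1,4} | ==
  [14] u=6 | in {0,1,2,3,4} | out {0,1,2,3,4} | ==
  [15] u=7 | in {0,1,2,3,4} | out {1,2,3,4} | ==
  [16] u=3 | in {0,1,2,3,4} | out {1,2,3,4} | ==

Converged values:
  [0] {0,1,4}
  [1] {0,1,2,3,4}
  [2] {0,1,4}
  [3] {1,2,3,4}
  [4] {0,1,2,3,4}
  [5] {0,1,2,3}
  [6] {0,1,2,3,4}
  [7] {1,2,3,4}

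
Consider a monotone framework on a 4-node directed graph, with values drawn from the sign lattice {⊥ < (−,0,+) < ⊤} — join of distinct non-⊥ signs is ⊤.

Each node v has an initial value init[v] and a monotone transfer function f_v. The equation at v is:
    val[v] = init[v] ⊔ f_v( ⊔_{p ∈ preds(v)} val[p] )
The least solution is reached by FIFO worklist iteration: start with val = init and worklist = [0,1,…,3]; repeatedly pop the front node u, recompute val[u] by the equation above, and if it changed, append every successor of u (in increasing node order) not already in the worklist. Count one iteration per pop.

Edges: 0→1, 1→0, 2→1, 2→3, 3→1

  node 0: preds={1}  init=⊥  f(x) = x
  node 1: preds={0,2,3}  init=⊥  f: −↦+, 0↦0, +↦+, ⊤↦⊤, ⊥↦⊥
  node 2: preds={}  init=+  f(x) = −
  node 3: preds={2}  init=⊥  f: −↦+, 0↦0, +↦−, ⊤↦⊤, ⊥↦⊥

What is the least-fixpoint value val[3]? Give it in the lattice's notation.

Iteration log — 8 steps:
  step 1. node 0  ⊔preds=⊥  new=⊥  stable
  step 2. node 1  ⊔preds=+  new=+  old=⊥  +wl: 0
  step 3. node 2  ⊔preds=⊥  new=⊤  old=+  +wl: 1
  step 4. node 3  ⊔preds=⊤  new=⊤  old=⊥  +wl: 
  step 5. node 0  ⊔preds=+  new=+  old=⊥  +wl: 
  step 6. node 1  ⊔preds=⊤  new=⊤  old=+  +wl: 0
  step 7. node 0  ⊔preds=⊤  new=⊤  old=+  +wl: 1
  step 8. node 1  ⊔preds=⊤  new=⊤  stable

Least fixpoint reached:
  node 0: ⊤
  node 1: ⊤
  node 2: ⊤
  node 3: ⊤

⊤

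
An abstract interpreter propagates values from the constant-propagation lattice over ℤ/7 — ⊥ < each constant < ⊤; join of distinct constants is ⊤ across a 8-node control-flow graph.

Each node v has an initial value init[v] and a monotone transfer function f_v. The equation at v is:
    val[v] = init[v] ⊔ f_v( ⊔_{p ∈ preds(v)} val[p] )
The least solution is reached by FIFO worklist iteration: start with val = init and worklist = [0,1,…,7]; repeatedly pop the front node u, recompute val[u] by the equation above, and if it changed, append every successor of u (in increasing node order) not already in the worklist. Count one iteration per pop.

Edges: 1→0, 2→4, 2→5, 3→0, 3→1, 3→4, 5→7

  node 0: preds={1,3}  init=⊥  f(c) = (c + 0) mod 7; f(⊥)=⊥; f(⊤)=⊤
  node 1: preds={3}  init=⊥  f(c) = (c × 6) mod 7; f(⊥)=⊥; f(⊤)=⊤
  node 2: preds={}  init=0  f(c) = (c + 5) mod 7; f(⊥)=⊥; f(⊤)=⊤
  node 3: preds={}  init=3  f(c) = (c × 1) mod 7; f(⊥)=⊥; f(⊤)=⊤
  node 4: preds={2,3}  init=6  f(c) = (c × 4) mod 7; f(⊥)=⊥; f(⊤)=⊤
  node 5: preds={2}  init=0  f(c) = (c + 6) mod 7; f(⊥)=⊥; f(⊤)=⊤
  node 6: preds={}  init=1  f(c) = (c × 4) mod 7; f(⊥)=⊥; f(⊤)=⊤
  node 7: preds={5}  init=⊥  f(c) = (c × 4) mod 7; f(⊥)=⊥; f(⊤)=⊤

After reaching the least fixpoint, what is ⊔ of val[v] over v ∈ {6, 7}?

⊤

Trace (9 dequeues):
  [1] u=0 | in 3 | out 3 | prev ⊥ | push {}
  [2] u=1 | in 3 | out 4 | prev ⊥ | push {0}
  [3] u=2 | in ⊥ | out 0 | ==
  [4] u=3 | in ⊥ | out 3 | ==
  [5] u=4 | in ⊤ | out ⊤ | prev 6 | push {}
  [6] u=5 | in 0 | out ⊤ | prev 0 | push {}
  [7] u=6 | in ⊥ | out 1 | ==
  [8] u=7 | in ⊤ | out ⊤ | prev ⊥ | push {}
  [9] u=0 | in ⊤ | out ⊤ | prev 3 | push {}

Converged values:
  [0] ⊤
  [1] 4
  [2] 0
  [3] 3
  [4] ⊤
  [5] ⊤
  [6] 1
  [7] ⊤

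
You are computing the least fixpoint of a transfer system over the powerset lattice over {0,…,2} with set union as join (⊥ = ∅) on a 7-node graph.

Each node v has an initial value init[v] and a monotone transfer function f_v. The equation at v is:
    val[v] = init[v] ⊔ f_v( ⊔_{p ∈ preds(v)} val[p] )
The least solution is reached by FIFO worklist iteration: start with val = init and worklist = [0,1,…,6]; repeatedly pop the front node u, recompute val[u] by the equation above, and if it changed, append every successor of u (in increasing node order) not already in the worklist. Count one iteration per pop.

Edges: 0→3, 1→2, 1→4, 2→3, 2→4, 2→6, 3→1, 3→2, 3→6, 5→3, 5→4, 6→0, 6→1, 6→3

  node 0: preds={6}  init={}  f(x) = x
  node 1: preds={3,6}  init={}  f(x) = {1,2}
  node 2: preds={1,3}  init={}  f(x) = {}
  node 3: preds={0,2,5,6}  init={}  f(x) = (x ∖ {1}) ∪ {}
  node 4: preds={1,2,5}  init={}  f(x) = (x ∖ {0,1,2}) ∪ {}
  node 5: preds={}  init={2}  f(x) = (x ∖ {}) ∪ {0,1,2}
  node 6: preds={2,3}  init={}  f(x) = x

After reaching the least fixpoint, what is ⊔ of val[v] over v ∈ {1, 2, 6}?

{0,1,2}

Trace (19 dequeues):
  [1] u=0 | in {} | out {} | ==
  [2] u=1 | in {} | out {1,2} | prev {} | push {}
  [3] u=2 | in {1,2} | out {} | ==
  [4] u=3 | in {2} | out {2} | prev {} | push {1,2}
  [5] u=4 | in {1,2} | out {} | ==
  [6] u=5 | in {} | out {0,1,2} | prev {2} | push {3,4}
  [7] u=6 | in {2} | out {2} | prev {} | push {0}
  [8] u=1 | in {2} | out {1,2} | ==
  [9] u=2 | in {1,2} | out {} | ==
  [10] u=3 | in {0,1,2} | out {0,2} | prev {2} | push {1,2,6}
  [11] u=4 | in {0,1,2} | out {} | ==
  [12] u=0 | in {2} | out {2} | prev {} | push {3}
  [13] u=1 | in {0,2} | out {1,2} | ==
  [14] u=2 | in {0,1,2} | out {} | ==
  [15] u=6 | in {0,2} | out {0,2} | prev {2} | push {0,1}
  [16] u=3 | in {0,1,2} | out {0,2} | ==
  [17] u=0 | in {0,2} | out {0,2} | prev {2} | push {3}
  [18] u=1 | in {0,2} | out {1,2} | ==
  [19] u=3 | in {0,1,2} | out {0,2} | ==

Converged values:
  [0] {0,2}
  [1] {1,2}
  [2] {}
  [3] {0,2}
  [4] {}
  [5] {0,1,2}
  [6] {0,2}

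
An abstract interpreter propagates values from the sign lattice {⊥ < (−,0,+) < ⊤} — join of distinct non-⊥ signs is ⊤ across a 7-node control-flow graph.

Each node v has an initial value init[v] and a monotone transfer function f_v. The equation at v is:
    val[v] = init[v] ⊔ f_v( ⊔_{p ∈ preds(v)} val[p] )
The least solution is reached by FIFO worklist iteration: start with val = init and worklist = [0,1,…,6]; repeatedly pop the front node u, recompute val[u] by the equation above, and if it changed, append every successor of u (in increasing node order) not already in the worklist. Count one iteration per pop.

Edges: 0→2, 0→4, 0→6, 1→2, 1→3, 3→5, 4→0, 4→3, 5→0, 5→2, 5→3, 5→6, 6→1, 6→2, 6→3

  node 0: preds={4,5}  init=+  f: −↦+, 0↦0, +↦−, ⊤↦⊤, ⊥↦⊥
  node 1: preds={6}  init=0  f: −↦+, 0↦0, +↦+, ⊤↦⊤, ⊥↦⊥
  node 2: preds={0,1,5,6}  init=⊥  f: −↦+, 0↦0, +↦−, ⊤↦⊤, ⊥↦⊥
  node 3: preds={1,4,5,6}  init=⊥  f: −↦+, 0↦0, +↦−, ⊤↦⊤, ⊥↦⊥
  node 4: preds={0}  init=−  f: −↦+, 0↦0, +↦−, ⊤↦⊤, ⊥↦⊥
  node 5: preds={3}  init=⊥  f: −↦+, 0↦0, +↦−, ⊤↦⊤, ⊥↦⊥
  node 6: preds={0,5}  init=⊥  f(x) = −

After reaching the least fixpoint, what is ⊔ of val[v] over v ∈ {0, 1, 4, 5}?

Trace (16 dequeues):
  [1] u=0 | in − | out + | ==
  [2] u=1 | in ⊥ | out 0 | ==
  [3] u=2 | in ⊤ | out ⊤ | prev ⊥ | push {}
  [4] u=3 | in ⊤ | out ⊤ | prev ⊥ | push {}
  [5] u=4 | in + | out − | ==
  [6] u=5 | in ⊤ | out ⊤ | prev ⊥ | push {0,2,3}
  [7] u=6 | in ⊤ | out − | prev ⊥ | push {1}
  [8] u=0 | in ⊤ | out ⊤ | prev + | push {4,6}
  [9] u=2 | in ⊤ | out ⊤ | ==
  [10] u=3 | in ⊤ | out ⊤ | ==
  [11] u=1 | in − | out ⊤ | prev 0 | push {2,3}
  [12] u=4 | in ⊤ | out ⊤ | prev − | push {0}
  [13] u=6 | in ⊤ | out − | ==
  [14] u=2 | in ⊤ | out ⊤ | ==
  [15] u=3 | in ⊤ | out ⊤ | ==
  [16] u=0 | in ⊤ | out ⊤ | ==

Converged values:
  [0] ⊤
  [1] ⊤
  [2] ⊤
  [3] ⊤
  [4] ⊤
  [5] ⊤
  [6] −

⊤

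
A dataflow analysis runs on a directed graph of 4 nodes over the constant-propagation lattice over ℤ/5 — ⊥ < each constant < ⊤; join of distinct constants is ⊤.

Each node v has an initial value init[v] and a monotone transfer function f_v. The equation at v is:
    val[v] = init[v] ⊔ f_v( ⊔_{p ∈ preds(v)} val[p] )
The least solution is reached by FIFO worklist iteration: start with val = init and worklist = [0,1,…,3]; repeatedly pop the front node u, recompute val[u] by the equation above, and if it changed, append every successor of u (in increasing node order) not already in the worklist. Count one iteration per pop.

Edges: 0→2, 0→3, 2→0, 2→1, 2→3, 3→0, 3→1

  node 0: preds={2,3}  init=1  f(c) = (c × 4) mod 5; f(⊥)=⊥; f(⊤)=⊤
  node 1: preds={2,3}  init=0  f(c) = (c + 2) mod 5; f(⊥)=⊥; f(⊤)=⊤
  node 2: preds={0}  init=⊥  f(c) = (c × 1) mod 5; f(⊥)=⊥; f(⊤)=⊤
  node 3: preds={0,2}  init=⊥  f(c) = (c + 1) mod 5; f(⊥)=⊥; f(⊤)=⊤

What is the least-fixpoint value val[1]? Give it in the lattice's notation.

Trace (10 dequeues):
  [1] u=0 | in ⊥ | out 1 | ==
  [2] u=1 | in ⊥ | out 0 | ==
  [3] u=2 | in 1 | out 1 | prev ⊥ | push {0,1}
  [4] u=3 | in 1 | out 2 | prev ⊥ | push {}
  [5] u=0 | in ⊤ | out ⊤ | prev 1 | push {2,3}
  [6] u=1 | in ⊤ | out ⊤ | prev 0 | push {}
  [7] u=2 | in ⊤ | out ⊤ | prev 1 | push {0,1}
  [8] u=3 | in ⊤ | out ⊤ | prev 2 | push {}
  [9] u=0 | in ⊤ | out ⊤ | ==
  [10] u=1 | in ⊤ | out ⊤ | ==

Converged values:
  [0] ⊤
  [1] ⊤
  [2] ⊤
  [3] ⊤

⊤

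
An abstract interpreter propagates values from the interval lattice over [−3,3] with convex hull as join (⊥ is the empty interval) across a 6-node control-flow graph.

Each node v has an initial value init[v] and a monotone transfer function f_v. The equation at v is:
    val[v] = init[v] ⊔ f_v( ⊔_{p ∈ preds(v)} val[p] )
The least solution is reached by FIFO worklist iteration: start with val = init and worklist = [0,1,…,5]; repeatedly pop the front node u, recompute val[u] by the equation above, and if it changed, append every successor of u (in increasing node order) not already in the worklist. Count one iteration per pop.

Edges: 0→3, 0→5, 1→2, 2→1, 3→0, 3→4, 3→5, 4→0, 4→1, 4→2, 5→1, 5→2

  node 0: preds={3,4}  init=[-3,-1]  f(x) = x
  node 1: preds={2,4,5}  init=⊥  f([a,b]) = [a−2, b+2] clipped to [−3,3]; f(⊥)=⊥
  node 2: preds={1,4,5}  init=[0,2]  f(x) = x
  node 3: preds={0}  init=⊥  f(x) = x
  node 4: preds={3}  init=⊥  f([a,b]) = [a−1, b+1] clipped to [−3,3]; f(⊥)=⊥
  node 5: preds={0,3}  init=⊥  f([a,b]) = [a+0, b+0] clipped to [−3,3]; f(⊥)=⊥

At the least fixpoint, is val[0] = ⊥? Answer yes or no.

no

Iteration log — 37 steps:
  step 1. node 0  ⊔preds=⊥  new=[-3,-1]  stable
  step 2. node 1  ⊔preds=[0,2]  new=[-2,3]  old=⊥  +wl: 
  step 3. node 2  ⊔preds=[-2,3]  new=[-2,3]  old=[0,2]  +wl: 1
  step 4. node 3  ⊔preds=[-3,-1]  new=[-3,-1]  old=⊥  +wl: 0
  step 5. node 4  ⊔preds=[-3,-1]  new=[-3,0]  old=⊥  +wl: 2
  step 6. node 5  ⊔preds=[-3,-1]  new=[-3,-1]  old=⊥  +wl: 
  step 7. node 1  ⊔preds=[-3,3]  new=[-3,3]  old=[-2,3]  +wl: 
  step 8. node 0  ⊔preds=[-3,0]  new=[-3,0]  old=[-3,-1]  +wl: 3,5
  step 9. node 2  ⊔preds=[-3,3]  new=[-3,3]  old=[-2,3]  +wl: 1
  step 10. node 3  ⊔preds=[-3,0]  new=[-3,0]  old=[-3,-1]  +wl: 0,4
  step 11. node 5  ⊔preds=[-3,0]  new=[-3,0]  old=[-3,-1]  +wl: 2
  step 12. node 1  ⊔preds=[-3,3]  new=[-3,3]  stable
  step 13. node 0  ⊔preds=[-3,0]  new=[-3,0]  stable
  step 14. node 4  ⊔preds=[-3,0]  new=[-3,1]  old=[-3,0]  +wl: 0,1
  step 15. node 2  ⊔preds=[-3,3]  new=[-3,3]  stable
  step 16. node 0  ⊔preds=[-3,1]  new=[-3,1]  old=[-3,0]  +wl: 3,5
  step 17. node 1  ⊔preds=[-3,3]  new=[-3,3]  stable
  step 18. node 3  ⊔preds=[-3,1]  new=[-3,1]  old=[-3,0]  +wl: 0,4
  step 19. node 5  ⊔preds=[-3,1]  new=[-3,1]  old=[-3,0]  +wl: 1,2
  step 20. node 0  ⊔preds=[-3,1]  new=[-3,1]  stable
  step 21. node 4  ⊔preds=[-3,1]  new=[-3,2]  old=[-3,1]  +wl: 0
  step 22. node 1  ⊔preds=[-3,3]  new=[-3,3]  stable
  step 23. node 2  ⊔preds=[-3,3]  new=[-3,3]  stable
  step 24. node 0  ⊔preds=[-3,2]  new=[-3,2]  old=[-3,1]  +wl: 3,5
  step 25. node 3  ⊔preds=[-3,2]  new=[-3,2]  old=[-3,1]  +wl: 0,4
  step 26. node 5  ⊔preds=[-3,2]  new=[-3,2]  old=[-3,1]  +wl: 1,2
  step 27. node 0  ⊔preds=[-3,2]  new=[-3,2]  stable
  step 28. node 4  ⊔preds=[-3,2]  new=[-3,3]  old=[-3,2]  +wl: 0
  step 29. node 1  ⊔preds=[-3,3]  new=[-3,3]  stable
  step 30. node 2  ⊔preds=[-3,3]  new=[-3,3]  stable
  step 31. node 0  ⊔preds=[-3,3]  new=[-3,3]  old=[-3,2]  +wl: 3,5
  step 32. node 3  ⊔preds=[-3,3]  new=[-3,3]  old=[-3,2]  +wl: 0,4
  step 33. node 5  ⊔preds=[-3,3]  new=[-3,3]  old=[-3,2]  +wl: 1,2
  step 34. node 0  ⊔preds=[-3,3]  new=[-3,3]  stable
  step 35. node 4  ⊔preds=[-3,3]  new=[-3,3]  stable
  step 36. node 1  ⊔preds=[-3,3]  new=[-3,3]  stable
  step 37. node 2  ⊔preds=[-3,3]  new=[-3,3]  stable

Least fixpoint reached:
  node 0: [-3,3]
  node 1: [-3,3]
  node 2: [-3,3]
  node 3: [-3,3]
  node 4: [-3,3]
  node 5: [-3,3]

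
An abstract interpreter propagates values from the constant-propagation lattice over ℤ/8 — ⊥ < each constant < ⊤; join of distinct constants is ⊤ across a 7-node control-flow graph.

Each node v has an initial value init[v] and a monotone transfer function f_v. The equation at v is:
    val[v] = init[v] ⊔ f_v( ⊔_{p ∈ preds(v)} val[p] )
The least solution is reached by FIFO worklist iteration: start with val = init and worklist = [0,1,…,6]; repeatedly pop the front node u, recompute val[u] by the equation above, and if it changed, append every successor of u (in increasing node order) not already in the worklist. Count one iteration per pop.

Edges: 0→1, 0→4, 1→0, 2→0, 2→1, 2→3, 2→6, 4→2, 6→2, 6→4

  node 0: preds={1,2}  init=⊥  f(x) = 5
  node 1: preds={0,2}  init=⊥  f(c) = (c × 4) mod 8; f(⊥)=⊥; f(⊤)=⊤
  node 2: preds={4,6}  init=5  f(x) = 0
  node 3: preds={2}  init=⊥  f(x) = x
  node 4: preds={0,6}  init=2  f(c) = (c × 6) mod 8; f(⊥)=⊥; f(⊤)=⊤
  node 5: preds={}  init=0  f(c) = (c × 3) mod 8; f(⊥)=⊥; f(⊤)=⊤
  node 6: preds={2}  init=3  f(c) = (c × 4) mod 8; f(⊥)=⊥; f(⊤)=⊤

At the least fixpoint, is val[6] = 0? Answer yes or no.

no

Iteration log — 12 steps:
  step 1. node 0  ⊔preds=5  new=5  old=⊥  +wl: 
  step 2. node 1  ⊔preds=5  new=4  old=⊥  +wl: 0
  step 3. node 2  ⊔preds=⊤  new=⊤  old=5  +wl: 1
  step 4. node 3  ⊔preds=⊤  new=⊤  old=⊥  +wl: 
  step 5. node 4  ⊔preds=⊤  new=⊤  old=2  +wl: 2
  step 6. node 5  ⊔preds=⊥  new=0  stable
  step 7. node 6  ⊔preds=⊤  new=⊤  old=3  +wl: 4
  step 8. node 0  ⊔preds=⊤  new=5  stable
  step 9. node 1  ⊔preds=⊤  new=⊤  old=4  +wl: 0
  step 10. node 2  ⊔preds=⊤  new=⊤  stable
  step 11. node 4  ⊔preds=⊤  new=⊤  stable
  step 12. node 0  ⊔preds=⊤  new=5  stable

Least fixpoint reached:
  node 0: 5
  node 1: ⊤
  node 2: ⊤
  node 3: ⊤
  node 4: ⊤
  node 5: 0
  node 6: ⊤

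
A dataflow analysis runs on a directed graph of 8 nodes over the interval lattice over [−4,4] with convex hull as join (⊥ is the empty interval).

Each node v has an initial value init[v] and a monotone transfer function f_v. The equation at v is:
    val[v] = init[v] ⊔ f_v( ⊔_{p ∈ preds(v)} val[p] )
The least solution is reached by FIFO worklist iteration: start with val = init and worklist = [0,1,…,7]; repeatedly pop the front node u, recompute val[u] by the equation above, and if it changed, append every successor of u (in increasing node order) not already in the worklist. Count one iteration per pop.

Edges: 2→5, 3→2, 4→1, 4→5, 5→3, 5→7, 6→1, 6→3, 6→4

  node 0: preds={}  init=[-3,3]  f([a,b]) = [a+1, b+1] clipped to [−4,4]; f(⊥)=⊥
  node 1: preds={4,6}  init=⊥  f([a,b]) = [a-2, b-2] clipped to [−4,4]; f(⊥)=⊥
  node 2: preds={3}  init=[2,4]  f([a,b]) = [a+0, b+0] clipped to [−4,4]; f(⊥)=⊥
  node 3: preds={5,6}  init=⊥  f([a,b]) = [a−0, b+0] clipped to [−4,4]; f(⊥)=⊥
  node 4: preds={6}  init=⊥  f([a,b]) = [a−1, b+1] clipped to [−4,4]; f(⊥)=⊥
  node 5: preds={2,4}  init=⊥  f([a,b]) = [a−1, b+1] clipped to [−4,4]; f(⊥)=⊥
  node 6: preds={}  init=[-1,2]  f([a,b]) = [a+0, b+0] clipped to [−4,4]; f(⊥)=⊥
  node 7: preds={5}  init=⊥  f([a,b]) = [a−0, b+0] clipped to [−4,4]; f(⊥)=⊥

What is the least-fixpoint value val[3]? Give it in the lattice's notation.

Trace (18 dequeues):
  [1] u=0 | in ⊥ | out [-3,3] | ==
  [2] u=1 | in [-1,2] | out [-3,0] | prev ⊥ | push {}
  [3] u=2 | in ⊥ | out [2,4] | ==
  [4] u=3 | in [-1,2] | out [-1,2] | prev ⊥ | push {2}
  [5] u=4 | in [-1,2] | out [-2,3] | prev ⊥ | push {1}
  [6] u=5 | in [-2,4] | out [-3,4] | prev ⊥ | push {3}
  [7] u=6 | in ⊥ | out [-1,2] | ==
  [8] u=7 | in [-3,4] | out [-3,4] | prev ⊥ | push {}
  [9] u=2 | in [-1,2] | out [-1,4] | prev [2,4] | push {5}
  [10] u=1 | in [-2,3] | out [-4,1] | prev [-3,0] | push {}
  [11] u=3 | in [-3,4] | out [-3,4] | prev [-1,2] | push {2}
  [12] u=5 | in [-2,4] | out [-3,4] | ==
  [13] u=2 | in [-3,4] | out [-3,4] | prev [-1,4] | push {5}
  [14] u=5 | in [-3,4] | out [-4,4] | prev [-3,4] | push {3,7}
  [15] u=3 | in [-4,4] | out [-4,4] | prev [-3,4] | push {2}
  [16] u=7 | in [-4,4] | out [-4,4] | prev [-3,4] | push {}
  [17] u=2 | in [-4,4] | out [-4,4] | prev [-3,4] | push {5}
  [18] u=5 | in [-4,4] | out [-4,4] | ==

Converged values:
  [0] [-3,3]
  [1] [-4,1]
  [2] [-4,4]
  [3] [-4,4]
  [4] [-2,3]
  [5] [-4,4]
  [6] [-1,2]
  [7] [-4,4]

[-4,4]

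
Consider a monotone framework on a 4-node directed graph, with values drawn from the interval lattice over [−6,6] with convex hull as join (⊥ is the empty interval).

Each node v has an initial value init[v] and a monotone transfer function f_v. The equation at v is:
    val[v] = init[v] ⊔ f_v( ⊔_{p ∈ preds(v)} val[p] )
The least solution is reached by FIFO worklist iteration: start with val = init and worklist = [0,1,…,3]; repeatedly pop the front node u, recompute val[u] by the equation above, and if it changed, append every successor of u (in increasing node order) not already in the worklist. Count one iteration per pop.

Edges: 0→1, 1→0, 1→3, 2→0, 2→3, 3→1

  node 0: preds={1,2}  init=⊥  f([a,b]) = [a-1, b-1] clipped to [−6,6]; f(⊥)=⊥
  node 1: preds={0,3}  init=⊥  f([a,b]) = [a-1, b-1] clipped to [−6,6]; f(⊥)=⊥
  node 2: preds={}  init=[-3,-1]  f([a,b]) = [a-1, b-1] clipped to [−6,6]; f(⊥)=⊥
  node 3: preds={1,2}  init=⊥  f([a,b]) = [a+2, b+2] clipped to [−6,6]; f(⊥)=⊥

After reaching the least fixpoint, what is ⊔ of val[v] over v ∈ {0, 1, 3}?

[-6,6]

Iteration log — 24 steps:
  step 1. node 0  ⊔preds=[-3,-1]  new=[-4,-2]  old=⊥  +wl: 
  step 2. node 1  ⊔preds=[-4,-2]  new=[-5,-3]  old=⊥  +wl: 0
  step 3. node 2  ⊔preds=⊥  new=[-3,-1]  stable
  step 4. node 3  ⊔preds=[-5,-1]  new=[-3,1]  old=⊥  +wl: 1
  step 5. node 0  ⊔preds=[-5,-1]  new=[-6,-2]  old=[-4,-2]  +wl: 
  step 6. node 1  ⊔preds=[-6,1]  new=[-6,0]  old=[-5,-3]  +wl: 0,3
  step 7. node 0  ⊔preds=[-6,0]  new=[-6,-1]  old=[-6,-2]  +wl: 1
  step 8. node 3  ⊔preds=[-6,0]  new=[-4,2]  old=[-3,1]  +wl: 
  step 9. node 1  ⊔preds=[-6,2]  new=[-6,1]  old=[-6,0]  +wl: 0,3
  step 10. node 0  ⊔preds=[-6,1]  new=[-6,0]  old=[-6,-1]  +wl: 1
  step 11. node 3  ⊔preds=[-6,1]  new=[-4,3]  old=[-4,2]  +wl: 
  step 12. node 1  ⊔preds=[-6,3]  new=[-6,2]  old=[-6,1]  +wl: 0,3
  step 13. node 0  ⊔preds=[-6,2]  new=[-6,1]  old=[-6,0]  +wl: 1
  step 14. node 3  ⊔preds=[-6,2]  new=[-4,4]  old=[-4,3]  +wl: 
  step 15. node 1  ⊔preds=[-6,4]  new=[-6,3]  old=[-6,2]  +wl: 0,3
  step 16. node 0  ⊔preds=[-6,3]  new=[-6,2]  old=[-6,1]  +wl: 1
  step 17. node 3  ⊔preds=[-6,3]  new=[-4,5]  old=[-4,4]  +wl: 
  step 18. node 1  ⊔preds=[-6,5]  new=[-6,4]  old=[-6,3]  +wl: 0,3
  step 19. node 0  ⊔preds=[-6,4]  new=[-6,3]  old=[-6,2]  +wl: 1
  step 20. node 3  ⊔preds=[-6,4]  new=[-4,6]  old=[-4,5]  +wl: 
  step 21. node 1  ⊔preds=[-6,6]  new=[-6,5]  old=[-6,4]  +wl: 0,3
  step 22. node 0  ⊔preds=[-6,5]  new=[-6,4]  old=[-6,3]  +wl: 1
  step 23. node 3  ⊔preds=[-6,5]  new=[-4,6]  stable
  step 24. node 1  ⊔preds=[-6,6]  new=[-6,5]  stable

Least fixpoint reached:
  node 0: [-6,4]
  node 1: [-6,5]
  node 2: [-3,-1]
  node 3: [-4,6]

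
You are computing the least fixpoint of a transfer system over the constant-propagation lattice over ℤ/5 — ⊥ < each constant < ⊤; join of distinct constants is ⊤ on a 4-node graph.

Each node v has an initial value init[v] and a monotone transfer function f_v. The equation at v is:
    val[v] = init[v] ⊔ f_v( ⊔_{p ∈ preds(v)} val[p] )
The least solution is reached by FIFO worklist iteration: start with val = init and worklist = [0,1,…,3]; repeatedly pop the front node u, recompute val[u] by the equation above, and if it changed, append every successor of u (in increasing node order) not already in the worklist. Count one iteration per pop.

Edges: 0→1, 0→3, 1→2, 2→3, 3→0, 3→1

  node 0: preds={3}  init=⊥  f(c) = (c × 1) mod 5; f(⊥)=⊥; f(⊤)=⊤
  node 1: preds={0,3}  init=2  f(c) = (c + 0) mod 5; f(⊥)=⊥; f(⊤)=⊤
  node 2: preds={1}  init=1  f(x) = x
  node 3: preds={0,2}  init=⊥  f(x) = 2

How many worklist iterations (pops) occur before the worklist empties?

7

Worklist (7 pops):
  #1 pop 0: in=⊥ → ⊥ (no change)
  #2 pop 1: in=⊥ → 2 (no change)
  #3 pop 2: in=2 → ⊤ (was 1); enqueue []
  #4 pop 3: in=⊤ → 2 (was ⊥); enqueue [0,1]
  #5 pop 0: in=2 → 2 (was ⊥); enqueue [3]
  #6 pop 1: in=2 → 2 (no change)
  #7 pop 3: in=⊤ → 2 (no change)

Fixpoint:
  val[0] = 2
  val[1] = 2
  val[2] = ⊤
  val[3] = 2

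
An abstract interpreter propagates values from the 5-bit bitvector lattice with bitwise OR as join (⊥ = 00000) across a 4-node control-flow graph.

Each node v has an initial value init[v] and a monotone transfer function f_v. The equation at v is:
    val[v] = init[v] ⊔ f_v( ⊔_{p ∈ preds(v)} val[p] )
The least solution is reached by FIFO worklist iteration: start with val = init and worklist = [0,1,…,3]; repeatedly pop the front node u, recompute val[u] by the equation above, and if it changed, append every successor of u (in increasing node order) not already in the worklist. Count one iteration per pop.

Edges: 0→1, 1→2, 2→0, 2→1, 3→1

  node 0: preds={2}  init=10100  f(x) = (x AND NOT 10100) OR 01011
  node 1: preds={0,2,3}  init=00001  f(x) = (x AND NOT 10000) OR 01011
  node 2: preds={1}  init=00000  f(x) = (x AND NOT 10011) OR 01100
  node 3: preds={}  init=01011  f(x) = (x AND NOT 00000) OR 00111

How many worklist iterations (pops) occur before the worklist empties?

6

Iteration log — 6 steps:
  step 1. node 0  ⊔preds=00000  new=11111  old=10100  +wl: 
  step 2. node 1  ⊔preds=11111  new=01111  old=00001  +wl: 
  step 3. node 2  ⊔preds=01111  new=01100  old=00000  +wl: 0,1
  step 4. node 3  ⊔preds=00000  new=01111  old=01011  +wl: 
  step 5. node 0  ⊔preds=01100  new=11111  stable
  step 6. node 1  ⊔preds=11111  new=01111  stable

Least fixpoint reached:
  node 0: 11111
  node 1: 01111
  node 2: 01100
  node 3: 01111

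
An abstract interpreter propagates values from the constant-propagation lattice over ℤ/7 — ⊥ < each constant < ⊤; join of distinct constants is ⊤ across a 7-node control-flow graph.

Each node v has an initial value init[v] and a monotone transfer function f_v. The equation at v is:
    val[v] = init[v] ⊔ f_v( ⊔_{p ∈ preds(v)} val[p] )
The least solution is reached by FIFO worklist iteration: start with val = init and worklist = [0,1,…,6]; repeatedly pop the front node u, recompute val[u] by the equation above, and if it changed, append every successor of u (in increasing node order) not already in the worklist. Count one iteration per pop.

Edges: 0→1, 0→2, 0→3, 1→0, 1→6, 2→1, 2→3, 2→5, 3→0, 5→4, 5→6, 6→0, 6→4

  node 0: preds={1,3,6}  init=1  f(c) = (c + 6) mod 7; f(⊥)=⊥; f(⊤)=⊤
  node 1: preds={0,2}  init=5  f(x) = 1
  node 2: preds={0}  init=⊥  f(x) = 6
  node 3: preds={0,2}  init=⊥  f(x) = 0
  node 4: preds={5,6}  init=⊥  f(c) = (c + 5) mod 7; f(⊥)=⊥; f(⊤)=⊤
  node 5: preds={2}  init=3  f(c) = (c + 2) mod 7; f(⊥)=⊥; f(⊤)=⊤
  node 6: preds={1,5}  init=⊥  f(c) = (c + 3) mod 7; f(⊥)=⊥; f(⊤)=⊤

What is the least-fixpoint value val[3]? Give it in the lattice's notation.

0

Trace (10 dequeues):
  [1] u=0 | in 5 | out ⊤ | prev 1 | push {}
  [2] u=1 | in ⊤ | out ⊤ | prev 5 | push {0}
  [3] u=2 | in ⊤ | out 6 | prev ⊥ | push {1}
  [4] u=3 | in ⊤ | out 0 | prev ⊥ | push {}
  [5] u=4 | in 3 | out 1 | prev ⊥ | push {}
  [6] u=5 | in 6 | out ⊤ | prev 3 | push {4}
  [7] u=6 | in ⊤ | out ⊤ | prev ⊥ | push {}
  [8] u=0 | in ⊤ | out ⊤ | ==
  [9] u=1 | in ⊤ | out ⊤ | ==
  [10] u=4 | in ⊤ | out ⊤ | prev 1 | push {}

Converged values:
  [0] ⊤
  [1] ⊤
  [2] 6
  [3] 0
  [4] ⊤
  [5] ⊤
  [6] ⊤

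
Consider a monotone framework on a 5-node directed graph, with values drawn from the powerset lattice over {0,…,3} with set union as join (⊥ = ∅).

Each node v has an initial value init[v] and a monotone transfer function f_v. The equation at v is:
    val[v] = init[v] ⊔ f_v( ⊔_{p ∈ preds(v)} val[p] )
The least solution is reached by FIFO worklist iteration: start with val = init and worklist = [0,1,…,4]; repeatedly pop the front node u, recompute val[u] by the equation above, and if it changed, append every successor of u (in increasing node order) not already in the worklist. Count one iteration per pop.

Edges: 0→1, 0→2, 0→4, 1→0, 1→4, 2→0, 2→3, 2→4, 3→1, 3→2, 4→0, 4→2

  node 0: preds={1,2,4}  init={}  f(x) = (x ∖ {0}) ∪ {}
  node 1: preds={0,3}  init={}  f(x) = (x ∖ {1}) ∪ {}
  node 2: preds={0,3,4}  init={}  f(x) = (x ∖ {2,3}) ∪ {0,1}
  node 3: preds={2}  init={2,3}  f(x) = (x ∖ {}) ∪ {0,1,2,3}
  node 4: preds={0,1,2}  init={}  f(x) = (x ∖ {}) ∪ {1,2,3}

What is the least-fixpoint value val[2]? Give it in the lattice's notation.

{0,1}

Trace (10 dequeues):
  [1] u=0 | in {} | out {} | ==
  [2] u=1 | in {2,3} | out {2,3} | prev {} | push {0}
  [3] u=2 | in {2,3} | out {0,1} | prev {} | push {}
  [4] u=3 | in {0,1} | out {0,1,2,3} | prev {2,3} | push {1,2}
  [5] u=4 | in {0,1,2,3} | out {0,1,2,3} | prev {} | push {}
  [6] u=0 | in {0,1,2,3} | out {1,2,3} | prev {} | push {4}
  [7] u=1 | in {0,1,2,3} | out {0,2,3} | prev {2,3} | push {0}
  [8] u=2 | in {0,1,2,3} | out {0,1} | ==
  [9] u=4 | in {0,1,2,3} | out {0,1,2,3} | ==
  [10] u=0 | in {0,1,2,3} | out {1,2,3} | ==

Converged values:
  [0] {1,2,3}
  [1] {0,2,3}
  [2] {0,1}
  [3] {0,1,2,3}
  [4] {0,1,2,3}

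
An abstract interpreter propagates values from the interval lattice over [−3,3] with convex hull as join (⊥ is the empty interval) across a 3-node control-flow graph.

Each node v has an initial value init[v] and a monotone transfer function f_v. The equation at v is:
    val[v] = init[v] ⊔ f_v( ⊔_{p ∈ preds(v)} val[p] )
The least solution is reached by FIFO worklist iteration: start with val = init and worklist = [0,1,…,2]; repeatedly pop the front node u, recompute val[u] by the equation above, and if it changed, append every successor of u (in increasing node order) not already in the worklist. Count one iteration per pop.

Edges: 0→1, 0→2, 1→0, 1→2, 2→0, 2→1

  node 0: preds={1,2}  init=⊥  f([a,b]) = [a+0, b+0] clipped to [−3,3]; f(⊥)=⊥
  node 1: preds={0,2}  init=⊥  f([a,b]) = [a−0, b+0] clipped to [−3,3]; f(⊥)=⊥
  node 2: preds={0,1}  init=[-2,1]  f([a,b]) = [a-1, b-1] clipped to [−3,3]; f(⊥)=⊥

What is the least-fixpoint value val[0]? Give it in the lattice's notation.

[-3,1]

Worklist (7 pops):
  #1 pop 0: in=[-2,1] → [-2,1] (was ⊥); enqueue []
  #2 pop 1: in=[-2,1] → [-2,1] (was ⊥); enqueue [0]
  #3 pop 2: in=[-2,1] → [-3,1] (was [-2,1]); enqueue [1]
  #4 pop 0: in=[-3,1] → [-3,1] (was [-2,1]); enqueue [2]
  #5 pop 1: in=[-3,1] → [-3,1] (was [-2,1]); enqueue [0]
  #6 pop 2: in=[-3,1] → [-3,1] (no change)
  #7 pop 0: in=[-3,1] → [-3,1] (no change)

Fixpoint:
  val[0] = [-3,1]
  val[1] = [-3,1]
  val[2] = [-3,1]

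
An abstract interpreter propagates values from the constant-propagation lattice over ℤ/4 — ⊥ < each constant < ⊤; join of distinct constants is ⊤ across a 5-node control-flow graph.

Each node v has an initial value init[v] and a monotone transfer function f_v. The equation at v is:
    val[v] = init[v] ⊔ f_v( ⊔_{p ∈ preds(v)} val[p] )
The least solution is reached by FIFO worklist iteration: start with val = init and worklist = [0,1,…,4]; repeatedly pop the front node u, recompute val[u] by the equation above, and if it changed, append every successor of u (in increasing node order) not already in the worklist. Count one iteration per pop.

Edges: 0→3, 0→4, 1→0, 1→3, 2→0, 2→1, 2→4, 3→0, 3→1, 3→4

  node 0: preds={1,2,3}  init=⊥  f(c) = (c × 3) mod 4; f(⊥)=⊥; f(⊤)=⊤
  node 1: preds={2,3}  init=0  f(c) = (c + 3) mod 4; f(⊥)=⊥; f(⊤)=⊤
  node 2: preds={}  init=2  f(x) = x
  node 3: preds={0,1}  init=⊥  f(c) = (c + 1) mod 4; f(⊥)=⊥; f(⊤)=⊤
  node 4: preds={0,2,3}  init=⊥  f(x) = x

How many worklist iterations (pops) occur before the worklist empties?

7

Iteration log — 7 steps:
  step 1. node 0  ⊔preds=⊤  new=⊤  old=⊥  +wl: 
  step 2. node 1  ⊔preds=2  new=⊤  old=0  +wl: 0
  step 3. node 2  ⊔preds=⊥  new=2  stable
  step 4. node 3  ⊔preds=⊤  new=⊤  old=⊥  +wl: 1
  step 5. node 4  ⊔preds=⊤  new=⊤  old=⊥  +wl: 
  step 6. node 0  ⊔preds=⊤  new=⊤  stable
  step 7. node 1  ⊔preds=⊤  new=⊤  stable

Least fixpoint reached:
  node 0: ⊤
  node 1: ⊤
  node 2: 2
  node 3: ⊤
  node 4: ⊤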